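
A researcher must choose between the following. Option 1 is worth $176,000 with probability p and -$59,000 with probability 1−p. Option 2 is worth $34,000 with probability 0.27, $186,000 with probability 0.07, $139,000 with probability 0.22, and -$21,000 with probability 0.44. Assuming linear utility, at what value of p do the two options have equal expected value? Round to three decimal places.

EV(Option 2) = 0.27 × 34000 + 0.07 × 186000 + 0.22 × 139000 + 0.44 × (-21000) = 9180 + 13020 + 30580 − 9240 = 43540
p·176000 + (1−p)·(-59000) = 43540
235000p − 59000 = 43540
p = (43540 + 59000) / 235000

p = 0.436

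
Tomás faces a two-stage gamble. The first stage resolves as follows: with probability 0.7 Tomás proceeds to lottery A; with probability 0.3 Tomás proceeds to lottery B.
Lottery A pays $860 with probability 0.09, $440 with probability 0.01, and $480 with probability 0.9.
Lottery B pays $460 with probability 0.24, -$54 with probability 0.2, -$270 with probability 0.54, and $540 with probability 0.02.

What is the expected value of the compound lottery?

$349.04

EV(A) = 0.09 × 860 + 0.01 × 440 + 0.9 × 480 = 77.4 + 4.4 + 432 = 513.8
EV(B) = 0.24 × 460 + 0.2 × (-54) + 0.54 × (-270) + 0.02 × 540 = 110.4 − 10.8 − 145.8 + 10.8 = -35.4
Overall = 0.7 × 513.8 + 0.3 × (-35.4) = 359.66 − 10.62 = 349.04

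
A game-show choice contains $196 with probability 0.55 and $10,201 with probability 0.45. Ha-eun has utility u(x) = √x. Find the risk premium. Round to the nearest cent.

E[u] = 0.55·√196 + 0.45·√10201 = 0.55·14 + 0.45·101 = 53.15
CE = (53.15)² = 2824.9225
Risk premium = EV − CE = 4698.25 − 2824.9225 = 1873.3275

$1,873.33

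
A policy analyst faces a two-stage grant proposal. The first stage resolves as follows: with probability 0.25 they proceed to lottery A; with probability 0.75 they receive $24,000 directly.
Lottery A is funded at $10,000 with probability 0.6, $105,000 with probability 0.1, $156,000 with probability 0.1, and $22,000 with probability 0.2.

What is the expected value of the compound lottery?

$27,125

EV(A) = 0.6 × 10000 + 0.1 × 105000 + 0.1 × 156000 + 0.2 × 22000 = 6000 + 10500 + 15600 + 4400 = 36500
Branch B: 24000 (certain)
Overall = 0.25 × 36500 + 0.75 × 24000 = 9125 + 18000 = 27125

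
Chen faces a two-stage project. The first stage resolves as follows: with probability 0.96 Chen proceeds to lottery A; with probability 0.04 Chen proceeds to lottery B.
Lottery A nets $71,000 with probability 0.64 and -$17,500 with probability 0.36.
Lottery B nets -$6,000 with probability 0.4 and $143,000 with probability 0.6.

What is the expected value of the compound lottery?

EV(A) = 0.64 × 71000 + 0.36 × (-17500) = 45440 − 6300 = 39140
EV(B) = 0.4 × (-6000) + 0.6 × 143000 = -2400 + 85800 = 83400
Overall = 0.96 × 39140 + 0.04 × 83400 = 37574.4 + 3336 = 40910.4

$40,910.40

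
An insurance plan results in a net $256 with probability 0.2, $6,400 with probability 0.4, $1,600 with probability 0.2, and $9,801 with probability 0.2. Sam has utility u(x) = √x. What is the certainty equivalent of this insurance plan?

$3,969

E[u] = 0.2·√256 + 0.4·√6400 + 0.2·√1600 + 0.2·√9801 = 0.2·16 + 0.4·80 + 0.2·40 + 0.2·99 = 63
CE = (63)² = 3969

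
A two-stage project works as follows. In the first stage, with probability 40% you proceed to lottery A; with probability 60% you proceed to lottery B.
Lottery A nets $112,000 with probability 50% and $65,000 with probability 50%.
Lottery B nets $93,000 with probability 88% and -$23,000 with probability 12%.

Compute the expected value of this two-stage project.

EV(A) = 0.5 × 112000 + 0.5 × 65000 = 56000 + 32500 = 88500
EV(B) = 0.88 × 93000 + 0.12 × (-23000) = 81840 − 2760 = 79080
Overall = 0.4 × 88500 + 0.6 × 79080 = 35400 + 47448 = 82848

$82,848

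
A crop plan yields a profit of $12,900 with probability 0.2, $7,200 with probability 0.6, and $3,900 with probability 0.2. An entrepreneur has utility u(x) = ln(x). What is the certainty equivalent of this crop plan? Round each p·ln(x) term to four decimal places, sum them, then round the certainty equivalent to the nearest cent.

$7,156.67

E[u] = 0.2·ln(12900) + 0.6·ln(7200) + 0.2·ln(3900) = 1.8930 + 5.3291 + 1.6537 = 8.8758
CE = e^8.8758 ≈ 7156.67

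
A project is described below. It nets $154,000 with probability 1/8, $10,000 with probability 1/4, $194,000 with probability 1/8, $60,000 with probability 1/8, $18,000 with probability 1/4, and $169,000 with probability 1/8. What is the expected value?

$79,125

EV = 1/8 × 154000 + 1/4 × 10000 + 1/8 × 194000 + 1/8 × 60000 + 1/4 × 18000 + 1/8 × 169000 = 19250 + 2500 + 24250 + 7500 + 4500 + 21125 = 79125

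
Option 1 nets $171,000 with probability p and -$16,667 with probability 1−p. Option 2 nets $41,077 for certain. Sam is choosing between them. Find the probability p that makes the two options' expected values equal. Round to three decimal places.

p = 0.308

p·171000 + (1−p)·(-16667) = 41077
187667p − 16667 = 41077
p = (41077 + 16667) / 187667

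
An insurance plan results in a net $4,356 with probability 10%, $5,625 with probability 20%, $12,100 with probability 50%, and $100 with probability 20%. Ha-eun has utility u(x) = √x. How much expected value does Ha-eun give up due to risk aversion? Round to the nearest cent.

$1,452.64

E[u] = 0.1·√4356 + 0.2·√5625 + 0.5·√12100 + 0.2·√100 = 0.1·66 + 0.2·75 + 0.5·110 + 0.2·10 = 78.6
CE = (78.6)² = 6177.96
Risk premium = EV − CE = 7630.6 − 6177.96 = 1452.64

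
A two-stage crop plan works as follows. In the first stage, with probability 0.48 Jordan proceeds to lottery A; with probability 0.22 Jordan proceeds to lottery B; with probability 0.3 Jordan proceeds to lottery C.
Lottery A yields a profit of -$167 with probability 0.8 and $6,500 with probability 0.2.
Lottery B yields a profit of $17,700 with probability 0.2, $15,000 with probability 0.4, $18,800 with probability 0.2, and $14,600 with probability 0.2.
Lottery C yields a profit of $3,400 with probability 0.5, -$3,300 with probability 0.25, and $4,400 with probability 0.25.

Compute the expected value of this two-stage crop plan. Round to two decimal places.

$4,720.77

EV(A) = 0.8 × (-167) + 0.2 × 6500 = -133.6 + 1300 = 1166.4
EV(B) = 0.2 × 17700 + 0.4 × 15000 + 0.2 × 18800 + 0.2 × 14600 = 3540 + 6000 + 3760 + 2920 = 16220
EV(C) = 0.5 × 3400 + 0.25 × (-3300) + 0.25 × 4400 = 1700 − 825 + 1100 = 1975
Overall = 0.48 × 1166.4 + 0.22 × 16220 + 0.3 × 1975 = 559.872 + 3568.4 + 592.5 = 4720.772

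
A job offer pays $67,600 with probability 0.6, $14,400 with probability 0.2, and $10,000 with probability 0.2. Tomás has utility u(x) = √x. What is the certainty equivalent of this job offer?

E[u] = 0.6·√67600 + 0.2·√14400 + 0.2·√10000 = 0.6·260 + 0.2·120 + 0.2·100 = 200
CE = (200)² = 40000

$40,000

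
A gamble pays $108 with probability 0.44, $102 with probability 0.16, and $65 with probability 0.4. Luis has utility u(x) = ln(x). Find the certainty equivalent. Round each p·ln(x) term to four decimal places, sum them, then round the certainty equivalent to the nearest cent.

$87.35

E[u] = 0.44·ln(108) + 0.16·ln(102) + 0.4·ln(65) = 2.0601 + 0.7400 + 1.6698 = 4.4699
CE = e^4.4699 ≈ 87.35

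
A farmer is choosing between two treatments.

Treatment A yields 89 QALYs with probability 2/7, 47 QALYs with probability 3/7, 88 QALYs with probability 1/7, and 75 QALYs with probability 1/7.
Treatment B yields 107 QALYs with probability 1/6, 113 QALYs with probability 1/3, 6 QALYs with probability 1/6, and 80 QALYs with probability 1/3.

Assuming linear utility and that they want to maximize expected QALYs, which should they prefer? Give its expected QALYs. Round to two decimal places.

Treatment B (83.17 QALYs)

Treatment A = 2/7 × 89 + 3/7 × 47 + 1/7 × 88 + 1/7 × 75 = 25.4286 + 20.1429 + 12.5714 + 10.7143 = 68.8571
Treatment B = 1/6 × 107 + 1/3 × 113 + 1/6 × 6 + 1/3 × 80 = 17.8333 + 37.6667 + 1 + 26.6667 = 83.1667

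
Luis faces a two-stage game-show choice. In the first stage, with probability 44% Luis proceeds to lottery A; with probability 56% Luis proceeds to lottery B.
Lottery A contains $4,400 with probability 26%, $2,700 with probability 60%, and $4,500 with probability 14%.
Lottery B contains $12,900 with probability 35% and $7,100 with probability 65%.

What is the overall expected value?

$6,606.16

EV(A) = 0.26 × 4400 + 0.6 × 2700 + 0.14 × 4500 = 1144 + 1620 + 630 = 3394
EV(B) = 0.35 × 12900 + 0.65 × 7100 = 4515 + 4615 = 9130
Overall = 0.44 × 3394 + 0.56 × 9130 = 1493.36 + 5112.8 = 6606.16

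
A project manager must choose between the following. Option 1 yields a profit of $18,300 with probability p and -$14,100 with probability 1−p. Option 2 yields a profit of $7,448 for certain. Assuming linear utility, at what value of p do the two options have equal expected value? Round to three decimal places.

p·18300 + (1−p)·(-14100) = 7448
32400p − 14100 = 7448
p = (7448 + 14100) / 32400

p = 0.665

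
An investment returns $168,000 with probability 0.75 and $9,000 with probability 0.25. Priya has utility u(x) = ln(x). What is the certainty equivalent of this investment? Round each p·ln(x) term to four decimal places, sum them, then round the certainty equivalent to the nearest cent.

$80,821.64

E[u] = 0.75·ln(168000) + 0.25·ln(9000) = 9.0238 + 2.2762 = 11.3000
CE = e^11.3000 ≈ 80821.64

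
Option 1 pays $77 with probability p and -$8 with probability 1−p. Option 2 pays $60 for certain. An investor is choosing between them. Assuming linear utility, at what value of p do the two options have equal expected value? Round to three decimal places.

p = 0.800

p·77 + (1−p)·(-8) = 60
85p − 8 = 60
p = (60 + 8) / 85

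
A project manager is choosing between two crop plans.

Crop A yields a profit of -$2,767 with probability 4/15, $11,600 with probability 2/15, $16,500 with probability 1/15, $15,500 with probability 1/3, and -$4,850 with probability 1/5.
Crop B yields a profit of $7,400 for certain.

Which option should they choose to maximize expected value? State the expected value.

Crop A = 4/15 × (-2767) + 2/15 × 11600 + 1/15 × 16500 + 1/3 × 15500 + 1/5 × (-4850) = -737.8667 + 1546.6667 + 1100 + 5166.6667 − 970 = 6105.4667
Crop B: 7400 (certain)

Crop B ($7,400)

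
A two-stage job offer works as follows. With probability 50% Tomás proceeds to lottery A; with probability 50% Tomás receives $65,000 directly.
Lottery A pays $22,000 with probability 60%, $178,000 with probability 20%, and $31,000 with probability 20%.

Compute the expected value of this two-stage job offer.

$60,000

EV(A) = 0.6 × 22000 + 0.2 × 178000 + 0.2 × 31000 = 13200 + 35600 + 6200 = 55000
Branch B: 65000 (certain)
Overall = 0.5 × 55000 + 0.5 × 65000 = 27500 + 32500 = 60000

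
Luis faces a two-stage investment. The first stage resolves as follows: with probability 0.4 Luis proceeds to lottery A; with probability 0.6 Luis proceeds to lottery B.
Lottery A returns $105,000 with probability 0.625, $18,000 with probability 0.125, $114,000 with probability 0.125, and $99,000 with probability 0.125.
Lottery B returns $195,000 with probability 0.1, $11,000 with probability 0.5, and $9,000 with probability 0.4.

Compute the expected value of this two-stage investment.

EV(A) = 0.625 × 105000 + 0.125 × 18000 + 0.125 × 114000 + 0.125 × 99000 = 65625 + 2250 + 14250 + 12375 = 94500
EV(B) = 0.1 × 195000 + 0.5 × 11000 + 0.4 × 9000 = 19500 + 5500 + 3600 = 28600
Overall = 0.4 × 94500 + 0.6 × 28600 = 37800 + 17160 = 54960

$54,960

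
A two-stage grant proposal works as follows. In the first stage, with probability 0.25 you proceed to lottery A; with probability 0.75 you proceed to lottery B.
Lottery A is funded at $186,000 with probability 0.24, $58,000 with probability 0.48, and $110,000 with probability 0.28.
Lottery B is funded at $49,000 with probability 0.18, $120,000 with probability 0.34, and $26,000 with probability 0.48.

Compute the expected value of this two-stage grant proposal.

EV(A) = 0.24 × 186000 + 0.48 × 58000 + 0.28 × 110000 = 44640 + 27840 + 30800 = 103280
EV(B) = 0.18 × 49000 + 0.34 × 120000 + 0.48 × 26000 = 8820 + 40800 + 12480 = 62100
Overall = 0.25 × 103280 + 0.75 × 62100 = 25820 + 46575 = 72395

$72,395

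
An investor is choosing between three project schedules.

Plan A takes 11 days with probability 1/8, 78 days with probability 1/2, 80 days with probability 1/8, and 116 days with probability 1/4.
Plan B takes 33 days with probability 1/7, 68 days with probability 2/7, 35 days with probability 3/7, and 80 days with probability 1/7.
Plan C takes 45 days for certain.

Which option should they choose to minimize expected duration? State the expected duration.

Plan C (45 days)

Plan A = 1/8 × 11 + 1/2 × 78 + 1/8 × 80 + 1/4 × 116 = 1.375 + 39 + 10 + 29 = 79.375
Plan B = 1/7 × 33 + 2/7 × 68 + 3/7 × 35 + 1/7 × 80 = 4.7143 + 19.4286 + 15 + 11.4286 = 50.5714
Plan C: 45 (certain)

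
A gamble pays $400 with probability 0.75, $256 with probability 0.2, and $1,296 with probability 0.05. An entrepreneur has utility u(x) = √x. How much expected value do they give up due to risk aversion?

E[u] = 0.75·√400 + 0.2·√256 + 0.05·√1296 = 0.75·20 + 0.2·16 + 0.05·36 = 20
CE = (20)² = 400
Risk premium = EV − CE = 416 − 400 = 16

$16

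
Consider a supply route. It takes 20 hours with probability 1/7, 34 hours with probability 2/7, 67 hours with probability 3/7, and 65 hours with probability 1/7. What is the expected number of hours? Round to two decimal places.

50.57 hours

EV = 1/7 × 20 + 2/7 × 34 + 3/7 × 67 + 1/7 × 65 = 2.8571 + 9.7143 + 28.7143 + 9.2857 = 50.5714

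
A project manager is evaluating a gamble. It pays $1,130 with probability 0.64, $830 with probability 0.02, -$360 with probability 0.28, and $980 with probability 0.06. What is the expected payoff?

EV = 0.64 × 1130 + 0.02 × 830 + 0.28 × (-360) + 0.06 × 980 = 723.2 + 16.6 − 100.8 + 58.8 = 697.8

$697.80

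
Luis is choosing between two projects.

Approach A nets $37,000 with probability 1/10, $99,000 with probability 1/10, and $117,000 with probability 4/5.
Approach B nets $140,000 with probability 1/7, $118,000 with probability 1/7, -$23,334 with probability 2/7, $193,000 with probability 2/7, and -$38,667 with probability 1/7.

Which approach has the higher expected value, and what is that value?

Approach A = 1/10 × 37000 + 1/10 × 99000 + 4/5 × 117000 = 3700 + 9900 + 93600 = 107200
Approach B = 1/7 × 140000 + 1/7 × 118000 + 2/7 × (-23334) + 2/7 × 193000 + 1/7 × (-38667) = 20000 + 16857.1429 − 6666.8571 + 55142.8571 − 5523.8571 = 79809.2857

Approach A ($107,200)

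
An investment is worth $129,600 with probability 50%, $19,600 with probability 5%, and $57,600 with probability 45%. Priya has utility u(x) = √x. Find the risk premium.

E[u] = 0.5·√129600 + 0.05·√19600 + 0.45·√57600 = 0.5·360 + 0.05·140 + 0.45·240 = 295
CE = (295)² = 87025
Risk premium = EV − CE = 91700 − 87025 = 4675

$4,675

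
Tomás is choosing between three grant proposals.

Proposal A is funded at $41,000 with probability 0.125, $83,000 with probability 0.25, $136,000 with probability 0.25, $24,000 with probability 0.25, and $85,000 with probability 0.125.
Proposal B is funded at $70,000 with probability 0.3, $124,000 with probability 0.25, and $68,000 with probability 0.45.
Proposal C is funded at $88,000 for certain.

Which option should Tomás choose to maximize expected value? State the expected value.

Proposal A = 0.125 × 41000 + 0.25 × 83000 + 0.25 × 136000 + 0.25 × 24000 + 0.125 × 85000 = 5125 + 20750 + 34000 + 6000 + 10625 = 76500
Proposal B = 0.3 × 70000 + 0.25 × 124000 + 0.45 × 68000 = 21000 + 31000 + 30600 = 82600
Proposal C: 88000 (certain)

Proposal C ($88,000)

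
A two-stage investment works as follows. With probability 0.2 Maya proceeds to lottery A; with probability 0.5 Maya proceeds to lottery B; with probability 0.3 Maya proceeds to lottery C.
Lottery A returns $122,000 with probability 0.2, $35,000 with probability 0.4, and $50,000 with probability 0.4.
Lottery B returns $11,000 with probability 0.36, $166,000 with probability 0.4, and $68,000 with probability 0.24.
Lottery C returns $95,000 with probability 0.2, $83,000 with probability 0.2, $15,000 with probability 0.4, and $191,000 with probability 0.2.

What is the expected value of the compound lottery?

EV(A) = 0.2 × 122000 + 0.4 × 35000 + 0.4 × 50000 = 24400 + 14000 + 20000 = 58400
EV(B) = 0.36 × 11000 + 0.4 × 166000 + 0.24 × 68000 = 3960 + 66400 + 16320 = 86680
EV(C) = 0.2 × 95000 + 0.2 × 83000 + 0.4 × 15000 + 0.2 × 191000 = 19000 + 16600 + 6000 + 38200 = 79800
Overall = 0.2 × 58400 + 0.5 × 86680 + 0.3 × 79800 = 11680 + 43340 + 23940 = 78960

$78,960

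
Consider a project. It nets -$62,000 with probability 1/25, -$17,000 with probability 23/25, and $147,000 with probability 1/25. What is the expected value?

EV = 1/25 × (-62000) + 23/25 × (-17000) + 1/25 × 147000 = -2480 − 15640 + 5880 = -12240

-$12,240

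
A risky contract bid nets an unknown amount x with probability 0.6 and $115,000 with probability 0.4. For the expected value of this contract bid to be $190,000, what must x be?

x = $240,000

0.6·x + 0.4·115000 = 190000
0.6·x = 190000 − 46000 = 144000
x = 144000 / 0.6 = 240000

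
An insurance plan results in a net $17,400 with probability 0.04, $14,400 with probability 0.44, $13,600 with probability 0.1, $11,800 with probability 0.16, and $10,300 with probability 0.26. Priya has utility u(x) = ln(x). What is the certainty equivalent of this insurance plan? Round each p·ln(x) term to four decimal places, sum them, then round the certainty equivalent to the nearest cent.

$12,808.96

E[u] = 0.04·ln(17400) + 0.44·ln(14400) + 0.1·ln(13600) + 0.16·ln(11800) + 0.26·ln(10300) = 0.3906 + 4.2130 + 0.9518 + 1.5001 + 2.4024 = 9.4579
CE = e^9.4579 ≈ 12808.96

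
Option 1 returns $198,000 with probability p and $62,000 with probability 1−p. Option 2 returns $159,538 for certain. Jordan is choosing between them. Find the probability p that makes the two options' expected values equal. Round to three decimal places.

p = 0.717

p·198000 + (1−p)·62000 = 159538
136000p + 62000 = 159538
p = (159538 − 62000) / 136000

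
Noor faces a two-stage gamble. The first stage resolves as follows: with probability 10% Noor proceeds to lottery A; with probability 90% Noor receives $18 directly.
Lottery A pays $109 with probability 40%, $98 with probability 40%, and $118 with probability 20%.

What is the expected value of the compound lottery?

EV(A) = 0.4 × 109 + 0.4 × 98 + 0.2 × 118 = 43.6 + 39.2 + 23.6 = 106.4
Branch B: 18 (certain)
Overall = 0.1 × 106.4 + 0.9 × 18 = 10.64 + 16.2 = 26.84

$26.84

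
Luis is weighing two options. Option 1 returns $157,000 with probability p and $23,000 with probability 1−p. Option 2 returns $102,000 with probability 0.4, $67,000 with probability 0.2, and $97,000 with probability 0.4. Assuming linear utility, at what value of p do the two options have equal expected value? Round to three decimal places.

EV(Option 2) = 0.4 × 102000 + 0.2 × 67000 + 0.4 × 97000 = 40800 + 13400 + 38800 = 93000
p·157000 + (1−p)·23000 = 93000
134000p + 23000 = 93000
p = (93000 − 23000) / 134000

p = 0.522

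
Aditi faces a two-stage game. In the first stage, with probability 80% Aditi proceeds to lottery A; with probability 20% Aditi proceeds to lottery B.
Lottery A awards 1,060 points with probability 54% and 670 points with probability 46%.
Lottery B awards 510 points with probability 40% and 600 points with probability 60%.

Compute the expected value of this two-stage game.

817.28 points

EV(A) = 0.54 × 1060 + 0.46 × 670 = 572.4 + 308.2 = 880.6
EV(B) = 0.4 × 510 + 0.6 × 600 = 204 + 360 = 564
Overall = 0.8 × 880.6 + 0.2 × 564 = 704.48 + 112.8 = 817.28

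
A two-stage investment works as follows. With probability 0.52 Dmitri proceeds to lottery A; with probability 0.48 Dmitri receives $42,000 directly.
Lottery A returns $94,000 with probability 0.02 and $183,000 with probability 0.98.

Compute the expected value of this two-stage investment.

EV(A) = 0.02 × 94000 + 0.98 × 183000 = 1880 + 179340 = 181220
Branch B: 42000 (certain)
Overall = 0.52 × 181220 + 0.48 × 42000 = 94234.4 + 20160 = 114394.4

$114,394.40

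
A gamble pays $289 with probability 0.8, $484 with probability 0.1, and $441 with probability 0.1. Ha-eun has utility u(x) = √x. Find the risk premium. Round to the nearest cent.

E[u] = 0.8·√289 + 0.1·√484 + 0.1·√441 = 0.8·17 + 0.1·22 + 0.1·21 = 17.9
CE = (17.9)² = 320.41
Risk premium = EV − CE = 323.7 − 320.41 = 3.29

$3.29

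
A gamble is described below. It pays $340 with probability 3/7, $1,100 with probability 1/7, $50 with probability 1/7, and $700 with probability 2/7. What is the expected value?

$510

EV = 3/7 × 340 + 1/7 × 1100 + 1/7 × 50 + 2/7 × 700 = 145.7143 + 157.1429 + 7.1429 + 200 = 510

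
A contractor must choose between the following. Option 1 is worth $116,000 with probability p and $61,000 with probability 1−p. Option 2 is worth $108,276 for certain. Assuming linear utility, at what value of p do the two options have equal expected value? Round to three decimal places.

p = 0.860

p·116000 + (1−p)·61000 = 108276
55000p + 61000 = 108276
p = (108276 − 61000) / 55000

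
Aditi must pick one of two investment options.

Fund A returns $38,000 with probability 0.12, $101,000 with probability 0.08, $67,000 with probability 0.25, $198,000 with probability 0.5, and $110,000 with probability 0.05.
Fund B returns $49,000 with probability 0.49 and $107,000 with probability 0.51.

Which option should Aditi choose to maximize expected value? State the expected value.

Fund A = 0.12 × 38000 + 0.08 × 101000 + 0.25 × 67000 + 0.5 × 198000 + 0.05 × 110000 = 4560 + 8080 + 16750 + 99000 + 5500 = 133890
Fund B = 0.49 × 49000 + 0.51 × 107000 = 24010 + 54570 = 78580

Fund A ($133,890)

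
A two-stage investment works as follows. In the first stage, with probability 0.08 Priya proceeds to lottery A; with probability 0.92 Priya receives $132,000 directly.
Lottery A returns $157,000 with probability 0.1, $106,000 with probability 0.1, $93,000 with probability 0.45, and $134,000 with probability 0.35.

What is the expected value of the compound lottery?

EV(A) = 0.1 × 157000 + 0.1 × 106000 + 0.45 × 93000 + 0.35 × 134000 = 15700 + 10600 + 41850 + 46900 = 115050
Branch B: 132000 (certain)
Overall = 0.08 × 115050 + 0.92 × 132000 = 9204 + 121440 = 130644

$130,644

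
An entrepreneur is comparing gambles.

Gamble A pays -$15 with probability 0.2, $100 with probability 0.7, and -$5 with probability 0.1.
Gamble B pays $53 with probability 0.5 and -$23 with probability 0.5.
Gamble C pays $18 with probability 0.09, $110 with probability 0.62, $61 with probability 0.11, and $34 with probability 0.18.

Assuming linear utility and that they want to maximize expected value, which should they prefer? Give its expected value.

Gamble A = 0.2 × (-15) + 0.7 × 100 + 0.1 × (-5) = -3 + 70 − 0.5 = 66.5
Gamble B = 0.5 × 53 + 0.5 × (-23) = 26.5 − 11.5 = 15
Gamble C = 0.09 × 18 + 0.62 × 110 + 0.11 × 61 + 0.18 × 34 = 1.62 + 68.2 + 6.71 + 6.12 = 82.65

Gamble C ($82.65)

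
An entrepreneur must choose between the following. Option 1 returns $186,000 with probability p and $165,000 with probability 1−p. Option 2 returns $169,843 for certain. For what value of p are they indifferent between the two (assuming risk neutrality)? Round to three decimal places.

p = 0.231

p·186000 + (1−p)·165000 = 169843
21000p + 165000 = 169843
p = (169843 − 165000) / 21000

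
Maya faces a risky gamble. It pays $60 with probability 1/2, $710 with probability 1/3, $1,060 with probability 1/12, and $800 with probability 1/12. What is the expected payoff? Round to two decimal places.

$421.67

EV = 1/2 × 60 + 1/3 × 710 + 1/12 × 1060 + 1/12 × 800 = 30 + 236.6667 + 88.3333 + 66.6667 = 421.6667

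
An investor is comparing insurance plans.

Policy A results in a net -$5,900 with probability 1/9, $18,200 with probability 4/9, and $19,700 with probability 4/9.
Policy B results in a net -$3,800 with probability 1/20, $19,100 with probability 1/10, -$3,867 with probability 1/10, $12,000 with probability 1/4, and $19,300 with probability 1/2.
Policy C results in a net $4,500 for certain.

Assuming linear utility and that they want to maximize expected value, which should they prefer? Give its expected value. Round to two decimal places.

Policy A = 1/9 × (-5900) + 4/9 × 18200 + 4/9 × 19700 = -655.5556 + 8088.8889 + 8755.5556 = 16188.8889
Policy B = 1/20 × (-3800) + 1/10 × 19100 + 1/10 × (-3867) + 1/4 × 12000 + 1/2 × 19300 = -190 + 1910 − 386.7 + 3000 + 9650 = 13983.3
Policy C: 4500 (certain)

Policy A ($16,188.89)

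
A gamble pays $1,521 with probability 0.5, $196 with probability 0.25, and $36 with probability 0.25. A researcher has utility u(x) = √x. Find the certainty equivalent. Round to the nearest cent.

$600.25

E[u] = 0.5·√1521 + 0.25·√196 + 0.25·√36 = 0.5·39 + 0.25·14 + 0.25·6 = 24.5
CE = (24.5)² = 600.25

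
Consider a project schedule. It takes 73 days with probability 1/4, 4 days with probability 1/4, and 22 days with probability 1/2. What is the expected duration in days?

30.25 days

EV = 1/4 × 73 + 1/4 × 4 + 1/2 × 22 = 18.25 + 1 + 11 = 30.25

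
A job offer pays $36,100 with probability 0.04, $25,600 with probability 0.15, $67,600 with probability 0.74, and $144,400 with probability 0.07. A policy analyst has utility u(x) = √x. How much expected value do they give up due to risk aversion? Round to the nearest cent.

$2,615.64

E[u] = 0.04·√36100 + 0.15·√25600 + 0.74·√67600 + 0.07·√144400 = 0.04·190 + 0.15·160 + 0.74·260 + 0.07·380 = 250.6
CE = (250.6)² = 62800.36
Risk premium = EV − CE = 65416 − 62800.36 = 2615.64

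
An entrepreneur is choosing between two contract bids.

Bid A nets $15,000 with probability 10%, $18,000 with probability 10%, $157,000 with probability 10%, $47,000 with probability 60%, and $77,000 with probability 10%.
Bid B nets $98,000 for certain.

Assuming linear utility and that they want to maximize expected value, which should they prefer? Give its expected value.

Bid B ($98,000)

Bid A = 0.1 × 15000 + 0.1 × 18000 + 0.1 × 157000 + 0.6 × 47000 + 0.1 × 77000 = 1500 + 1800 + 15700 + 28200 + 7700 = 54900
Bid B: 98000 (certain)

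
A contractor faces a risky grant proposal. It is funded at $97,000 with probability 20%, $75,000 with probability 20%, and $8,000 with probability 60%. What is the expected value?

$39,200

EV = 0.2 × 97000 + 0.2 × 75000 + 0.6 × 8000 = 19400 + 15000 + 4800 = 39200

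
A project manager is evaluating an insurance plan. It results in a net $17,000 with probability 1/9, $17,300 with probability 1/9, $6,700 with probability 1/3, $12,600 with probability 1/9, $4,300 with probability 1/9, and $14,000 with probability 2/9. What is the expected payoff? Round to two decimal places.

$11,033.33

EV = 1/9 × 17000 + 1/9 × 17300 + 1/3 × 6700 + 1/9 × 12600 + 1/9 × 4300 + 2/9 × 14000 = 1888.8889 + 1922.2222 + 2233.3333 + 1400 + 477.7778 + 3111.1111 = 11033.3333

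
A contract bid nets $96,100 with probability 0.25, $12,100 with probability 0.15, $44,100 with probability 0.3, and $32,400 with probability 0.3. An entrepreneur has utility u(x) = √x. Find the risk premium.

$4,269

E[u] = 0.25·√96100 + 0.15·√12100 + 0.3·√44100 + 0.3·√32400 = 0.25·310 + 0.15·110 + 0.3·210 + 0.3·180 = 211
CE = (211)² = 44521
Risk premium = EV − CE = 48790 − 44521 = 4269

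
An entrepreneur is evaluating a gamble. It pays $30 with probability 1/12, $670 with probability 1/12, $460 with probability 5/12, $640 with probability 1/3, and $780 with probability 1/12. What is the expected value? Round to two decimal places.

EV = 1/12 × 30 + 1/12 × 670 + 5/12 × 460 + 1/3 × 640 + 1/12 × 780 = 2.5 + 55.8333 + 191.6667 + 213.3333 + 65 = 528.3333

$528.33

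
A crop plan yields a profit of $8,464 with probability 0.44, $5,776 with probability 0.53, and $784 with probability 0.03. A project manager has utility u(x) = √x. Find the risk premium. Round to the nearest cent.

E[u] = 0.44·√8464 + 0.53·√5776 + 0.03·√784 = 0.44·92 + 0.53·76 + 0.03·28 = 81.6
CE = (81.6)² = 6658.56
Risk premium = EV − CE = 6808.96 − 6658.56 = 150.4

$150.40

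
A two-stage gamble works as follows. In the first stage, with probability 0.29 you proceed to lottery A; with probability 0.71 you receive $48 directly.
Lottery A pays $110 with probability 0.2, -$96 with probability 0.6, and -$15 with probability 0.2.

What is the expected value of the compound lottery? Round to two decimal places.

$22.89

EV(A) = 0.2 × 110 + 0.6 × (-96) + 0.2 × (-15) = 22 − 57.6 − 3 = -38.6
Branch B: 48 (certain)
Overall = 0.29 × (-38.6) + 0.71 × 48 = -11.194 + 34.08 = 22.886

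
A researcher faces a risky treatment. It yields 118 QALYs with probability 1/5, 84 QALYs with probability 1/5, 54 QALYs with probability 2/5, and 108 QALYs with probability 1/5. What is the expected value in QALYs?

EV = 1/5 × 118 + 1/5 × 84 + 2/5 × 54 + 1/5 × 108 = 23.6 + 16.8 + 21.6 + 21.6 = 83.6

83.6 QALYs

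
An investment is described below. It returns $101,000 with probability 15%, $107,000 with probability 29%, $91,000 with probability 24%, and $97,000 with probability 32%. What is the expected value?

$99,060

EV = 0.15 × 101000 + 0.29 × 107000 + 0.24 × 91000 + 0.32 × 97000 = 15150 + 31030 + 21840 + 31040 = 99060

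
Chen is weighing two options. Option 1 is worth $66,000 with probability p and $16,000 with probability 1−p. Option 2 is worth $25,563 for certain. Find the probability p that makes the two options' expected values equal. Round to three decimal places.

p = 0.191

p·66000 + (1−p)·16000 = 25563
50000p + 16000 = 25563
p = (25563 − 16000) / 50000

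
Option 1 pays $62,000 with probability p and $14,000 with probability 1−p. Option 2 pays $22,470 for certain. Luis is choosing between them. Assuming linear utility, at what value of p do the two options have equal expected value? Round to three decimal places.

p·62000 + (1−p)·14000 = 22470
48000p + 14000 = 22470
p = (22470 − 14000) / 48000

p = 0.176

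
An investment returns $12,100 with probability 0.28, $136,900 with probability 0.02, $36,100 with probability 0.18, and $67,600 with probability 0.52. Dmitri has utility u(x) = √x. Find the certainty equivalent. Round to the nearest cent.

$43,097.76

E[u] = 0.28·√12100 + 0.02·√136900 + 0.18·√36100 + 0.52·√67600 = 0.28·110 + 0.02·370 + 0.18·190 + 0.52·260 = 207.6
CE = (207.6)² = 43097.76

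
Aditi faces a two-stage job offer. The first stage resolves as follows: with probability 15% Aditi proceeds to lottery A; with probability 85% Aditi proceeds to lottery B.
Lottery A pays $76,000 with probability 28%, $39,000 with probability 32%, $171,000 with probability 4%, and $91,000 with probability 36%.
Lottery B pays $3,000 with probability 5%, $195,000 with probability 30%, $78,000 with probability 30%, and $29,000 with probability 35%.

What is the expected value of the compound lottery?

$89,374

EV(A) = 0.28 × 76000 + 0.32 × 39000 + 0.04 × 171000 + 0.36 × 91000 = 21280 + 12480 + 6840 + 32760 = 73360
EV(B) = 0.05 × 3000 + 0.3 × 195000 + 0.3 × 78000 + 0.35 × 29000 = 150 + 58500 + 23400 + 10150 = 92200
Overall = 0.15 × 73360 + 0.85 × 92200 = 11004 + 78370 = 89374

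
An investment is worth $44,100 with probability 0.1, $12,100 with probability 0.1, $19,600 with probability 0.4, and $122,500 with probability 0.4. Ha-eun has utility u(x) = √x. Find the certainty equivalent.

$51,984

E[u] = 0.1·√44100 + 0.1·√12100 + 0.4·√19600 + 0.4·√122500 = 0.1·210 + 0.1·110 + 0.4·140 + 0.4·350 = 228
CE = (228)² = 51984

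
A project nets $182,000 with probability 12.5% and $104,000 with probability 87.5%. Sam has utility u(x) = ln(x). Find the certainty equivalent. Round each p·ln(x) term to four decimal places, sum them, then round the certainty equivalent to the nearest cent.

$111,535.70

E[u] = 0.125·ln(182000) + 0.875·ln(104000) = 1.5140 + 10.1081 = 11.6221
CE = e^11.6221 ≈ 111535.70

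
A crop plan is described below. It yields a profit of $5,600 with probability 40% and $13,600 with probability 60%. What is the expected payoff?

$10,400

EV = 0.4 × 5600 + 0.6 × 13600 = 2240 + 8160 = 10400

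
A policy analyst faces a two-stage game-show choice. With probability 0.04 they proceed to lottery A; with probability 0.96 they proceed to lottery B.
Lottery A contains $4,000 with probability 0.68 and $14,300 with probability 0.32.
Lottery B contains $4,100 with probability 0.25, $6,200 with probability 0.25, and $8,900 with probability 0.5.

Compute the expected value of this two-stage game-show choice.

EV(A) = 0.68 × 4000 + 0.32 × 14300 = 2720 + 4576 = 7296
EV(B) = 0.25 × 4100 + 0.25 × 6200 + 0.5 × 8900 = 1025 + 1550 + 4450 = 7025
Overall = 0.04 × 7296 + 0.96 × 7025 = 291.84 + 6744 = 7035.84

$7,035.84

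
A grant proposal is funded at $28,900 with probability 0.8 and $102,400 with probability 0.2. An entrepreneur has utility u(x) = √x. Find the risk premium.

$3,600

E[u] = 0.8·√28900 + 0.2·√102400 = 0.8·170 + 0.2·320 = 200
CE = (200)² = 40000
Risk premium = EV − CE = 43600 − 40000 = 3600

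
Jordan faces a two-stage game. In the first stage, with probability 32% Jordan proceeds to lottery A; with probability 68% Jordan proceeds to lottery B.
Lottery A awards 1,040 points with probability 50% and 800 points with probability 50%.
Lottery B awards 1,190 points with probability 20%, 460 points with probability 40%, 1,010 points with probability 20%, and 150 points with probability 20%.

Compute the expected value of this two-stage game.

739.12 points

EV(A) = 0.5 × 1040 + 0.5 × 800 = 520 + 400 = 920
EV(B) = 0.2 × 1190 + 0.4 × 460 + 0.2 × 1010 + 0.2 × 150 = 238 + 184 + 202 + 30 = 654
Overall = 0.32 × 920 + 0.68 × 654 = 294.4 + 444.72 = 739.12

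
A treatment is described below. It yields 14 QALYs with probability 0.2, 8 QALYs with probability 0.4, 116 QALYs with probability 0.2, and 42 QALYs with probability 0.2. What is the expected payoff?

EV = 0.2 × 14 + 0.4 × 8 + 0.2 × 116 + 0.2 × 42 = 2.8 + 3.2 + 23.2 + 8.4 = 37.6

37.6 QALYs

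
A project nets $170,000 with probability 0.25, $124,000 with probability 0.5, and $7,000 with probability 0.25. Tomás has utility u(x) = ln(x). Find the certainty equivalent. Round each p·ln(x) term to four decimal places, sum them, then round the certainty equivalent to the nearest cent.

$65,401.47

E[u] = 0.25·ln(170000) + 0.5·ln(124000) + 0.25·ln(7000) = 3.0109 + 5.8640 + 2.2134 = 11.0883
CE = e^11.0883 ≈ 65401.47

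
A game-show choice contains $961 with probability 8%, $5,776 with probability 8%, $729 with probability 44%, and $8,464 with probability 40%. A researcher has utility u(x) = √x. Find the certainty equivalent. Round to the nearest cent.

E[u] = 0.08·√961 + 0.08·√5776 + 0.44·√729 + 0.4·√8464 = 0.08·31 + 0.08·76 + 0.44·27 + 0.4·92 = 57.24
CE = (57.24)² = 3276.4176

$3,276.42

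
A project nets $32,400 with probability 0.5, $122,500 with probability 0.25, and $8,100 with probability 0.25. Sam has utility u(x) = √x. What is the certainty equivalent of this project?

$40,000

E[u] = 0.5·√32400 + 0.25·√122500 + 0.25·√8100 = 0.5·180 + 0.25·350 + 0.25·90 = 200
CE = (200)² = 40000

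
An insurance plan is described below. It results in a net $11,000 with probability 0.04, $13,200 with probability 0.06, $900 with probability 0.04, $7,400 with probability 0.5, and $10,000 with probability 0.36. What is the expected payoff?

$8,568

EV = 0.04 × 11000 + 0.06 × 13200 + 0.04 × 900 + 0.5 × 7400 + 0.36 × 10000 = 440 + 792 + 36 + 3700 + 3600 = 8568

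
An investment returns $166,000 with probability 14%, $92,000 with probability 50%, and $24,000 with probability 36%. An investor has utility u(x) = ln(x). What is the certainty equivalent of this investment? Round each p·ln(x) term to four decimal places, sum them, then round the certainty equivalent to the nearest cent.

E[u] = 0.14·ln(166000) + 0.5·ln(92000) + 0.36·ln(24000) = 1.6828 + 5.7148 + 3.6309 = 11.0285
CE = e^11.0285 ≈ 61605.10

$61,605.10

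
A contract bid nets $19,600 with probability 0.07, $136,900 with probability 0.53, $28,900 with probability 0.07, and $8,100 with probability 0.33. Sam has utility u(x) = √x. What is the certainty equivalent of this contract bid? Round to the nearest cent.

E[u] = 0.07·√19600 + 0.53·√136900 + 0.07·√28900 + 0.33·√8100 = 0.07·140 + 0.53·370 + 0.07·170 + 0.33·90 = 247.5
CE = (247.5)² = 61256.25

$61,256.25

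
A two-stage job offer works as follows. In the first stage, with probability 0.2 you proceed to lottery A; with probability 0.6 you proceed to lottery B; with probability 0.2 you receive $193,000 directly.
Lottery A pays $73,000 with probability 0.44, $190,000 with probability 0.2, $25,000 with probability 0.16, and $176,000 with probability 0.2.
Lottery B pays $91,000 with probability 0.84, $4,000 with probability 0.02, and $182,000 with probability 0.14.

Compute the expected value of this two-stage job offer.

$121,664

EV(A) = 0.44 × 73000 + 0.2 × 190000 + 0.16 × 25000 + 0.2 × 176000 = 32120 + 38000 + 4000 + 35200 = 109320
EV(B) = 0.84 × 91000 + 0.02 × 4000 + 0.14 × 182000 = 76440 + 80 + 25480 = 102000
Branch C: 193000 (certain)
Overall = 0.2 × 109320 + 0.6 × 102000 + 0.2 × 193000 = 21864 + 61200 + 38600 = 121664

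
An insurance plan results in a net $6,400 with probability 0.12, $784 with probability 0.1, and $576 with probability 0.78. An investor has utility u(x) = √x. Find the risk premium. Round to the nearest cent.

E[u] = 0.12·√6400 + 0.1·√784 + 0.78·√576 = 0.12·80 + 0.1·28 + 0.78·24 = 31.12
CE = (31.12)² = 968.4544
Risk premium = EV − CE = 1295.68 − 968.4544 = 327.2256

$327.23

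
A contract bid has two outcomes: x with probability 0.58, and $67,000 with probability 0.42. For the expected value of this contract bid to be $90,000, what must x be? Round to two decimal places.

x = $106,655.17

0.58·x + 0.42·67000 = 90000
0.58·x = 90000 − 28140 = 61860
x = 61860 / 0.58 = 106655.1724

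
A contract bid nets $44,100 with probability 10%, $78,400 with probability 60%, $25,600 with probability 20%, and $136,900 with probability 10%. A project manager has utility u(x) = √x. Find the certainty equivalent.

E[u] = 0.1·√44100 + 0.6·√78400 + 0.2·√25600 + 0.1·√136900 = 0.1·210 + 0.6·280 + 0.2·160 + 0.1·370 = 258
CE = (258)² = 66564

$66,564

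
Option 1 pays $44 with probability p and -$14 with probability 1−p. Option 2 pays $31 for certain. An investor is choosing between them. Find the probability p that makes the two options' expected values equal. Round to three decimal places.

p = 0.776

p·44 + (1−p)·(-14) = 31
58p − 14 = 31
p = (31 + 14) / 58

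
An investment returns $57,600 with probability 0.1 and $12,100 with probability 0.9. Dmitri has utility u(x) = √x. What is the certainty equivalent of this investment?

$15,129

E[u] = 0.1·√57600 + 0.9·√12100 = 0.1·240 + 0.9·110 = 123
CE = (123)² = 15129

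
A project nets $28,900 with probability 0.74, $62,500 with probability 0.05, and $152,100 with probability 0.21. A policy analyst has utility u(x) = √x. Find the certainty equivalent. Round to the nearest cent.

$48,488.04

E[u] = 0.74·√28900 + 0.05·√62500 + 0.21·√152100 = 0.74·170 + 0.05·250 + 0.21·390 = 220.2
CE = (220.2)² = 48488.04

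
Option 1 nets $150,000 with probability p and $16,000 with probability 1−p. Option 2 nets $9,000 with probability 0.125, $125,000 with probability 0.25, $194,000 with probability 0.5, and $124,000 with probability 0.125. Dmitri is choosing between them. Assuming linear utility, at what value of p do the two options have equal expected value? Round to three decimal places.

EV(Option 2) = 0.125 × 9000 + 0.25 × 125000 + 0.5 × 194000 + 0.125 × 124000 = 1125 + 31250 + 97000 + 15500 = 144875
p·150000 + (1−p)·16000 = 144875
134000p + 16000 = 144875
p = (144875 − 16000) / 134000

p = 0.962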